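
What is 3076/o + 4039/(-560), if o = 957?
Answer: -306109/76560 ≈ -3.9983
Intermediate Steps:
3076/o + 4039/(-560) = 3076/957 + 4039/(-560) = 3076*(1/957) + 4039*(-1/560) = 3076/957 - 577/80 = -306109/76560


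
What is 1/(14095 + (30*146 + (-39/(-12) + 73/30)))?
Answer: 60/1108841 ≈ 5.4111e-5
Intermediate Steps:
1/(14095 + (30*146 + (-39/(-12) + 73/30))) = 1/(14095 + (4380 + (-39*(-1/12) + 73*(1/30)))) = 1/(14095 + (4380 + (13/4 + 73/30))) = 1/(14095 + (4380 + 341/60)) = 1/(14095 + 263141/60) = 1/(1108841/60) = 60/1108841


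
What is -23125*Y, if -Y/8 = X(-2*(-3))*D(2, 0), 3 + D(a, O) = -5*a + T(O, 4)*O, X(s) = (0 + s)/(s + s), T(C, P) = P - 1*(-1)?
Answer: -1202500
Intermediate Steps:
T(C, P) = 1 + P (T(C, P) = P + 1 = 1 + P)
X(s) = 1/2 (X(s) = s/((2*s)) = s*(1/(2*s)) = 1/2)
D(a, O) = -3 - 5*a + 5*O (D(a, O) = -3 + (-5*a + (1 + 4)*O) = -3 + (-5*a + 5*O) = -3 - 5*a + 5*O)
Y = 52 (Y = -4*(-3 - 5*2 + 5*0) = -4*(-3 - 10 + 0) = -4*(-13) = -8*(-13/2) = 52)
-23125*Y = -23125*52 = -1202500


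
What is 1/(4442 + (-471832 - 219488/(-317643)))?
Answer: -317643/148462942282 ≈ -2.1395e-6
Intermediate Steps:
1/(4442 + (-471832 - 219488/(-317643))) = 1/(4442 + (-471832 - 219488*(-1)/317643)) = 1/(4442 + (-471832 - 1*(-219488/317643))) = 1/(4442 + (-471832 + 219488/317643)) = 1/(4442 - 149873912488/317643) = 1/(-148462942282/317643) = -317643/148462942282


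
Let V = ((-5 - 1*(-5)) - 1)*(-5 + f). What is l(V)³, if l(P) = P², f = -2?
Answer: 117649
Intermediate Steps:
V = 7 (V = ((-5 - 1*(-5)) - 1)*(-5 - 2) = ((-5 + 5) - 1)*(-7) = (0 - 1)*(-7) = -1*(-7) = 7)
l(V)³ = (7²)³ = 49³ = 117649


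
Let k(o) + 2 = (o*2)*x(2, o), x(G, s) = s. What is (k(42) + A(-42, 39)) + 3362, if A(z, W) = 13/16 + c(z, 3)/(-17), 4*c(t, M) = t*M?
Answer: 1874261/272 ≈ 6890.7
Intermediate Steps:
c(t, M) = M*t/4 (c(t, M) = (t*M)/4 = (M*t)/4 = M*t/4)
A(z, W) = 13/16 - 3*z/68 (A(z, W) = 13/16 + ((1/4)*3*z)/(-17) = 13*(1/16) + (3*z/4)*(-1/17) = 13/16 - 3*z/68)
k(o) = -2 + 2*o**2 (k(o) = -2 + (o*2)*o = -2 + (2*o)*o = -2 + 2*o**2)
(k(42) + A(-42, 39)) + 3362 = ((-2 + 2*42**2) + (13/16 - 3/68*(-42))) + 3362 = ((-2 + 2*1764) + (13/16 + 63/34)) + 3362 = ((-2 + 3528) + 725/272) + 3362 = (3526 + 725/272) + 3362 = 959797/272 + 3362 = 1874261/272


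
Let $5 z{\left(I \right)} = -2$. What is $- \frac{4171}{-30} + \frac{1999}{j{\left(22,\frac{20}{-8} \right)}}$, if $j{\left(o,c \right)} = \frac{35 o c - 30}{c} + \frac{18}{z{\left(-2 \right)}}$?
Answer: $\frac{3133997}{22110} \approx 141.75$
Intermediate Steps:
$z{\left(I \right)} = - \frac{2}{5}$ ($z{\left(I \right)} = \frac{1}{5} \left(-2\right) = - \frac{2}{5}$)
$j{\left(o,c \right)} = -45 + \frac{-30 + 35 c o}{c}$ ($j{\left(o,c \right)} = \frac{35 o c - 30}{c} + \frac{18}{- \frac{2}{5}} = \frac{35 c o - 30}{c} + 18 \left(- \frac{5}{2}\right) = \frac{-30 + 35 c o}{c} - 45 = -45 + \frac{-30 + 35 c o}{c}$)
$- \frac{4171}{-30} + \frac{1999}{j{\left(22,\frac{20}{-8} \right)}} = - \frac{4171}{-30} + \frac{1999}{-45 - \frac{30}{20 \frac{1}{-8}} + 35 \cdot 22} = \left(-4171\right) \left(- \frac{1}{30}\right) + \frac{1999}{-45 - \frac{30}{20 \left(- \frac{1}{8}\right)} + 770} = \frac{4171}{30} + \frac{1999}{-45 - \frac{30}{- \frac{5}{2}} + 770} = \frac{4171}{30} + \frac{1999}{-45 - -12 + 770} = \frac{4171}{30} + \frac{1999}{-45 + 12 + 770} = \frac{4171}{30} + \frac{1999}{737} = \frac{3133997}{22110}$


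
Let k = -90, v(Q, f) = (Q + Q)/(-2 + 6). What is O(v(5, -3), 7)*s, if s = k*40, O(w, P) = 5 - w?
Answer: -9000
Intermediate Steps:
v(Q, f) = Q/2 (v(Q, f) = (2*Q)/4 = (2*Q)*(1/4) = Q/2)
s = -3600 (s = -90*40 = -3600)
O(v(5, -3), 7)*s = (5 - 5/2)*(-3600) = (5/2)*(-3600) = -9000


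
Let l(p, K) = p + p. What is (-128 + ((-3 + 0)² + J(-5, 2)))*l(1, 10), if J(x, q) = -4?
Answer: -246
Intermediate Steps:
l(p, K) = 2*p
(-128 + ((-3 + 0)² + J(-5, 2)))*l(1, 10) = (-128 + ((-3 + 0)² - 4))*(2*1) = (-128 + ((-3)² - 4))*2 = (-128 + (9 - 4))*2 = (-128 + 5)*2 = -123*2 = -246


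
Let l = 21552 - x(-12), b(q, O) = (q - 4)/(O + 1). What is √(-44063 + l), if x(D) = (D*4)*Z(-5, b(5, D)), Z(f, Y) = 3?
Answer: I*√22367 ≈ 149.56*I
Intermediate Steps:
b(q, O) = (-4 + q)/(1 + O)
x(D) = 12*D (x(D) = (D*4)*3 = (4*D)*3 = 12*D)
l = 21696 (l = 21552 - 12*(-12) = 21552 - 1*(-144) = 21552 + 144 = 21696)
√(-44063 + l) = √(-44063 + 21696) = √(-22367) = I*√22367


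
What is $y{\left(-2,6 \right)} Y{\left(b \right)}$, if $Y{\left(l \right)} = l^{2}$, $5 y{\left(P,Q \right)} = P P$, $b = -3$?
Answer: $\frac{36}{5} \approx 7.2$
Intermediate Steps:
$y{\left(P,Q \right)} = \frac{P^{2}}{5}$ ($y{\left(P,Q \right)} = \frac{P P}{5} = \frac{P^{2}}{5}$)
$y{\left(-2,6 \right)} Y{\left(b \right)} = \frac{\left(-2\right)^{2}}{5} \left(-3\right)^{2} = \frac{1}{5} \cdot 4 \cdot 9 = \frac{4}{5} \cdot 9 = \frac{36}{5}$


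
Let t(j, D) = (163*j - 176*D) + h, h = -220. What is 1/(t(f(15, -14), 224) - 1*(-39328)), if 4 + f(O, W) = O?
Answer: 1/1477 ≈ 0.00067705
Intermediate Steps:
f(O, W) = -4 + O
t(j, D) = -220 - 176*D + 163*j (t(j, D) = (163*j - 176*D) - 220 = (-176*D + 163*j) - 220 = -220 - 176*D + 163*j)
1/(t(f(15, -14), 224) - 1*(-39328)) = 1/((-220 - 176*224 + 163*(-4 + 15)) - 1*(-39328)) = 1/((-220 - 39424 + 163*11) + 39328) = 1/((-220 - 39424 + 1793) + 39328) = 1/(-37851 + 39328) = 1/1477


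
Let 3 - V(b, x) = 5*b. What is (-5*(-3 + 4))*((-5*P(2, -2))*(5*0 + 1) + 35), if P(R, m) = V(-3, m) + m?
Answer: 225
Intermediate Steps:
V(b, x) = 3 - 5*b
P(R, m) = 18 + m (P(R, m) = (3 - 5*(-3)) + m = (3 + 15) + m = 18 + m)
(-5*(-3 + 4))*((-5*P(2, -2))*(5*0 + 1) + 35) = (-5*(-3 + 4))*((-5*(18 - 2))*(5*0 + 1) + 35) = (-5*1)*((-5*16)*(0 + 1) + 35) = -5*(-80*1 + 35) = -5*(-80 + 35) = -5*(-45) = 225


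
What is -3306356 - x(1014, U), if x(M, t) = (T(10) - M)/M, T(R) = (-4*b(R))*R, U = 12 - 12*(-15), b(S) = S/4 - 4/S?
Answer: -558773981/169 ≈ -3.3064e+6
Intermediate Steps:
b(S) = -4/S + S/4 (b(S) = S*(¼) - 4/S = S/4 - 4/S = -4/S + S/4)
U = 192 (U = 12 + 180 = 192)
T(R) = R*(-R + 16/R) (T(R) = (-4*(-4/R + R/4))*R = (-R + 16/R)*R = R*(-R + 16/R))
x(M, t) = (-84 - M)/M (x(M, t) = ((16 - 1*10²) - M)/M = ((16 - 1*100) - M)/M = ((16 - 100) - M)/M = (-84 - M)/M)
-3306356 - x(1014, U) = -3306356 - (-84 - 1*1014)/1014 = -3306356 - (-84 - 1014)/1014 = -3306356 - (-1098)/1014 = -3306356 - 1*(-183/169) = -3306356 + 183/169 = -558773981/169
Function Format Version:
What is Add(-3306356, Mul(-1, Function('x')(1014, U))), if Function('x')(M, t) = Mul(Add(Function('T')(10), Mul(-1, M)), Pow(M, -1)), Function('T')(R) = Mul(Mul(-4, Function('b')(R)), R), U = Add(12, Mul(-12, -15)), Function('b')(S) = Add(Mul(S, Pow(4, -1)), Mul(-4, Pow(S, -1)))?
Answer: Rational(-558773981, 169) ≈ -3.3064e+6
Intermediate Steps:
Function('b')(S) = Add(Mul(-4, Pow(S, -1)), Mul(Rational(1, 4), S)) (Function('b')(S) = Add(Mul(S, Rational(1, 4)), Mul(-4, Pow(S, -1))) = Add(Mul(Rational(1, 4), S), Mul(-4, Pow(S, -1))) = Add(Mul(-4, Pow(S, -1)), Mul(Rational(1, 4), S)))
U = 192 (U = Add(12, 180) = 192)
Function('T')(R) = Mul(R, Add(Mul(-1, R), Mul(16, Pow(R, -1)))) (Function('T')(R) = Mul(Mul(-4, Add(Mul(-4, Pow(R, -1)), Mul(Rational(1, 4), R))), R) = Mul(Add(Mul(-1, R), Mul(16, Pow(R, -1))), R) = Mul(R, Add(Mul(-1, R), Mul(16, Pow(R, -1)))))
Function('x')(M, t) = Mul(Pow(M, -1), Add(-84, Mul(-1, M))) (Function('x')(M, t) = Mul(Add(Add(16, Mul(-1, Pow(10, 2))), Mul(-1, M)), Pow(M, -1)) = Mul(Add(Add(16, Mul(-1, 100)), Mul(-1, M)), Pow(M, -1)) = Mul(Add(Add(16, -100), Mul(-1, M)), Pow(M, -1)) = Mul(Add(-84, Mul(-1, M)), Pow(M, -1)) = Mul(Pow(M, -1), Add(-84, Mul(-1, M))))
Add(-3306356, Mul(-1, Function('x')(1014, U))) = Add(-3306356, Mul(-1, Mul(Pow(1014, -1), Add(-84, Mul(-1, 1014))))) = Add(-3306356, Mul(-1, Mul(Rational(1, 1014), Add(-84, -1014)))) = Add(-3306356, Mul(-1, Mul(Rational(1, 1014), -1098))) = Add(-3306356, Mul(-1, Rational(-183, 169))) = Add(-3306356, Rational(183, 169)) = Rational(-558773981, 169)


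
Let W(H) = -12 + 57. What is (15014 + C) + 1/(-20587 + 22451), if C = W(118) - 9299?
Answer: 10736641/1864 ≈ 5760.0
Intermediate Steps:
W(H) = 45
C = -9254 (C = 45 - 9299 = -9254)
(15014 + C) + 1/(-20587 + 22451) = (15014 - 9254) + 1/(-20587 + 22451) = 5760 + 1/1864 = 10736641/1864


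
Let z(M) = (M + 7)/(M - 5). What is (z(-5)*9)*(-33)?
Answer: 297/5 ≈ 59.400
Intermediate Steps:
z(M) = (7 + M)/(-5 + M)
(z(-5)*9)*(-33) = (((7 - 5)/(-5 - 5))*9)*(-33) = ((2/(-10))*9)*(-33) = (-1/10*2*9)*(-33) = -1/5*9*(-33) = -9/5*(-33) = 297/5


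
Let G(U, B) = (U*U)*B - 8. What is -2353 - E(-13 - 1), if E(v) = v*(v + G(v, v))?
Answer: -41077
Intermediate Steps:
G(U, B) = -8 + B*U² (G(U, B) = U²*B - 8 = B*U² - 8 = -8 + B*U²)
E(v) = v*(-8 + v + v³) (E(v) = v*(v + (-8 + v*v²)) = v*(v + (-8 + v³)) = v*(-8 + v + v³))
-2353 - E(-13 - 1) = -2353 - (-13 - 1)*(-8 + (-13 - 1) + (-13 - 1)³) = -2353 - (-14)*(-8 - 14 + (-14)³) = -2353 - (-14)*(-8 - 14 - 2744) = -2353 - (-14)*(-2766) = -2353 - 1*38724 = -2353 - 38724 = -41077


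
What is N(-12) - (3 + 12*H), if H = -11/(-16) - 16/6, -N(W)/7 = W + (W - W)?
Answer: 419/4 ≈ 104.75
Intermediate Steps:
N(W) = -7*W (N(W) = -7*(W + (W - W)) = -7*(W + 0) = -7*W)
H = -95/48 (H = -11*(-1/16) - 16*1/6 = 11/16 - 8/3 = -95/48 ≈ -1.9792)
N(-12) - (3 + 12*H) = -7*(-12) - (3 + 12*(-95/48)) = 84 - (3 - 95/4) = 84 - 1*(-83/4) = 84 + 83/4 = 419/4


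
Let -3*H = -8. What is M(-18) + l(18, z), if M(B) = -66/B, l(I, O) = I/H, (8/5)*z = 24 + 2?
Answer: 125/12 ≈ 10.417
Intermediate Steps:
H = 8/3 (H = -⅓*(-8) = 8/3 ≈ 2.6667)
z = 65/4 (z = 5*(24 + 2)/8 = (5/8)*26 = 65/4 ≈ 16.250)
l(I, O) = 3*I/8 (l(I, O) = I/(8/3) = I*(3/8) = 3*I/8)
M(-18) + l(18, z) = -66/(-18) + (3/8)*18 = -66*(-1/18) + 27/4 = 11/3 + 27/4 = 125/12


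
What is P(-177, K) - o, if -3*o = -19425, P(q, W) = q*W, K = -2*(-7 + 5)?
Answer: -7183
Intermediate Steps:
K = 4 (K = -2*(-2) = 4)
P(q, W) = W*q
o = 6475 (o = -⅓*(-19425) = 6475)
P(-177, K) - o = 4*(-177) - 1*6475 = -708 - 6475 = -7183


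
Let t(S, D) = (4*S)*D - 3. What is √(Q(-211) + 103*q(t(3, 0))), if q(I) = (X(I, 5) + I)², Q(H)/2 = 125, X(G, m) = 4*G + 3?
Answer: √15082 ≈ 122.81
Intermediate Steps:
X(G, m) = 3 + 4*G
t(S, D) = -3 + 4*D*S (t(S, D) = 4*D*S - 3 = -3 + 4*D*S)
Q(H) = 250 (Q(H) = 2*125 = 250)
q(I) = (3 + 5*I)² (q(I) = ((3 + 4*I) + I)² = (3 + 5*I)²)
√(Q(-211) + 103*q(t(3, 0))) = √(250 + 103*(3 + 5*(-3 + 4*0*3))²) = √(250 + 103*(3 + 5*(-3 + 0))²) = √(250 + 103*(3 + 5*(-3))²) = √(250 + 103*(3 - 15)²) = √(250 + 103*(-12)²) = √(250 + 103*144) = √(250 + 14832) = √15082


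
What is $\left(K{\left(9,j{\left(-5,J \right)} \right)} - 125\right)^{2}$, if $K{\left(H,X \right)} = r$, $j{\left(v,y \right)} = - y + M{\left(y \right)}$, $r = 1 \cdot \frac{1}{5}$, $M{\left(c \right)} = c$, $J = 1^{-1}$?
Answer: $\frac{389376}{25} \approx 15575.0$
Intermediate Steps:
$J = 1$
$r = \frac{1}{5}$ ($r = 1 \cdot \frac{1}{5} = \frac{1}{5} \approx 0.2$)
$j{\left(v,y \right)} = 0$ ($j{\left(v,y \right)} = - y + y = 0$)
$K{\left(H,X \right)} = \frac{1}{5}$
$\left(K{\left(9,j{\left(-5,J \right)} \right)} - 125\right)^{2} = \left(\frac{1}{5} - 125\right)^{2} = \left(- \frac{624}{5}\right)^{2} = \frac{389376}{25}$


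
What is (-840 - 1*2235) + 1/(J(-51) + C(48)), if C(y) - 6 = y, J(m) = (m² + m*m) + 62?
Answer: -16352849/5318 ≈ -3075.0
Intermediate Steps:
J(m) = 62 + 2*m² (J(m) = (m² + m²) + 62 = 2*m² + 62 = 62 + 2*m²)
C(y) = 6 + y
(-840 - 1*2235) + 1/(J(-51) + C(48)) = (-840 - 1*2235) + 1/((62 + 2*(-51)²) + (6 + 48)) = (-840 - 2235) + 1/((62 + 2*2601) + 54) = -3075 + 1/((62 + 5202) + 54) = -3075 + 1/(5264 + 54) = -3075 + 1/5318 = -16352849/5318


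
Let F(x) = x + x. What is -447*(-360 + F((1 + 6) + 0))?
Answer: 154662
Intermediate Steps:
F(x) = 2*x
-447*(-360 + F((1 + 6) + 0)) = -447*(-360 + 2*((1 + 6) + 0)) = -447*(-360 + 2*(7 + 0)) = -447*(-360 + 2*7) = -447*(-360 + 14) = -447*(-346) = 154662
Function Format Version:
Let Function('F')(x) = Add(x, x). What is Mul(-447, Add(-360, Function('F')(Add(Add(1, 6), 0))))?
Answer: 154662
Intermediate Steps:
Function('F')(x) = Mul(2, x)
Mul(-447, Add(-360, Function('F')(Add(Add(1, 6), 0)))) = Mul(-447, Add(-360, Mul(2, Add(Add(1, 6), 0)))) = Mul(-447, Add(-360, Mul(2, Add(7, 0)))) = Mul(-447, Add(-360, Mul(2, 7))) = Mul(-447, Add(-360, 14)) = Mul(-447, -346) = 154662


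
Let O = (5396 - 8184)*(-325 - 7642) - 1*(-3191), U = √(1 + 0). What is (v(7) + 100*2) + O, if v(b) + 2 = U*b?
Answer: 22215392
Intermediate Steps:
U = 1 (U = √1 = 1)
v(b) = -2 + b (v(b) = -2 + 1*b = -2 + b)
O = 22215187 (O = -2788*(-7967) + 3191 = 22211996 + 3191 = 22215187)
(v(7) + 100*2) + O = ((-2 + 7) + 100*2) + 22215187 = (5 + 200) + 22215187 = 205 + 22215187 = 22215392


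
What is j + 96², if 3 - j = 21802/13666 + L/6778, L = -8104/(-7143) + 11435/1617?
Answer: 547860188599602551/59437583694566 ≈ 9217.4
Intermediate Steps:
L = 10531597/1283359 (L = -8104*(-1/7143) + 11435*(1/1617) = 8104/7143 + 11435/1617 = 10531597/1283359 ≈ 8.2063)
j = 83417270482295/59437583694566 (j = 3 - (21802/13666 + (10531597/1283359)/6778) = 3 - (21802*(1/13666) + (10531597/1283359)*(1/6778)) = 3 - (10901/6833 + 10531597/8698607302) = 3 - 1*94895480601403/59437583694566 = 3 - 94895480601403/59437583694566 = 83417270482295/59437583694566 ≈ 1.4034)
j + 96² = 83417270482295/59437583694566 + 96² = 83417270482295/59437583694566 + 9216 = 547860188599602551/59437583694566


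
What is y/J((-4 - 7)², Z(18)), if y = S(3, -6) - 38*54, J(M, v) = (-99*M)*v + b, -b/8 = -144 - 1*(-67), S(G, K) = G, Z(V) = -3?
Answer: -2049/36553 ≈ -0.056056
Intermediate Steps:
b = 616 (b = -8*(-144 - 1*(-67)) = -8*(-144 + 67) = -8*(-77) = 616)
J(M, v) = 616 - 99*M*v (J(M, v) = (-99*M)*v + 616 = -99*M*v + 616 = 616 - 99*M*v)
y = -2049 (y = 3 - 38*54 = 3 - 2052 = -2049)
y/J((-4 - 7)², Z(18)) = -2049/(616 - 99*(-4 - 7)²*(-3)) = -2049/(616 - 99*(-11)²*(-3)) = -2049/(616 - 99*121*(-3)) = -2049/(616 + 35937) = -2049/36553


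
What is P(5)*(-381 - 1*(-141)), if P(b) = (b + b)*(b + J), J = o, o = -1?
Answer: -9600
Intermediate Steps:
J = -1
P(b) = 2*b*(-1 + b) (P(b) = (b + b)*(b - 1) = (2*b)*(-1 + b) = 2*b*(-1 + b))
P(5)*(-381 - 1*(-141)) = (2*5*(-1 + 5))*(-381 - 1*(-141)) = (2*5*4)*(-381 + 141) = 40*(-240) = -9600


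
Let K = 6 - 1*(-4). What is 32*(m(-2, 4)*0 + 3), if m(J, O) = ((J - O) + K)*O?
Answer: 96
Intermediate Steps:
K = 10 (K = 6 + 4 = 10)
m(J, O) = O*(10 + J - O) (m(J, O) = ((J - O) + 10)*O = (10 + J - O)*O = O*(10 + J - O))
32*(m(-2, 4)*0 + 3) = 32*((4*(10 - 2 - 1*4))*0 + 3) = 32*((4*(10 - 2 - 4))*0 + 3) = 32*((4*4)*0 + 3) = 32*(16*0 + 3) = 32*(0 + 3) = 32*3 = 96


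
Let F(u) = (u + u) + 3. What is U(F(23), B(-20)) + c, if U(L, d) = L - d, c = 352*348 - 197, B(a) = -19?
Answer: 122367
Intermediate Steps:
c = 122299 (c = 122496 - 197 = 122299)
F(u) = 3 + 2*u (F(u) = 2*u + 3 = 3 + 2*u)
U(F(23), B(-20)) + c = ((3 + 2*23) - 1*(-19)) + 122299 = ((3 + 46) + 19) + 122299 = (49 + 19) + 122299 = 68 + 122299 = 122367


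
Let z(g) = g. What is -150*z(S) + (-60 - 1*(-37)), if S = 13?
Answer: -1973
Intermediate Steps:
-150*z(S) + (-60 - 1*(-37)) = -150*13 + (-60 - 1*(-37)) = -1950 + (-60 + 37) = -1950 - 23 = -1973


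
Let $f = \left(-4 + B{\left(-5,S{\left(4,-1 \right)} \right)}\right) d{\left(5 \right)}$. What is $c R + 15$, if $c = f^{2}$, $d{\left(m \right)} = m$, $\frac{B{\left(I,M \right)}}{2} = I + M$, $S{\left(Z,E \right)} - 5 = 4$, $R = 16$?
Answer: $6415$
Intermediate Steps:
$S{\left(Z,E \right)} = 9$ ($S{\left(Z,E \right)} = 5 + 4 = 9$)
$B{\left(I,M \right)} = 2 I + 2 M$ ($B{\left(I,M \right)} = 2 \left(I + M\right) = 2 I + 2 M$)
$f = 20$ ($f = \left(-4 + \left(2 \left(-5\right) + 2 \cdot 9\right)\right) 5 = \left(-4 + \left(-10 + 18\right)\right) 5 = \left(-4 + 8\right) 5 = 4 \cdot 5 = 20$)
$c = 400$ ($c = 20^{2} = 400$)
$c R + 15 = 400 \cdot 16 + 15 = 6400 + 15 = 6415$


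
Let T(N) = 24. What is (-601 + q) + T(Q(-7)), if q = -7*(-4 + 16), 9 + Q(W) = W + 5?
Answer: -661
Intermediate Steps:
Q(W) = -4 + W (Q(W) = -9 + (W + 5) = -9 + (5 + W) = -4 + W)
q = -84 (q = -7*12 = -84)
(-601 + q) + T(Q(-7)) = (-601 - 84) + 24 = -685 + 24 = -661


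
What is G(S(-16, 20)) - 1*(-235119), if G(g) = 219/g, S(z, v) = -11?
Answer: 2586090/11 ≈ 2.3510e+5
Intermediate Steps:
G(S(-16, 20)) - 1*(-235119) = 219/(-11) - 1*(-235119) = 219*(-1/11) + 235119 = -219/11 + 235119 = 2586090/11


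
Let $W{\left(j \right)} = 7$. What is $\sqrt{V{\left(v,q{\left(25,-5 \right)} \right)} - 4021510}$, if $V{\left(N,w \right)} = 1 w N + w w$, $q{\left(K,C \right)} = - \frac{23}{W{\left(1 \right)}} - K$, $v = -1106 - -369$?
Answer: $\frac{2 i \sqrt{48998326}}{7} \approx 2000.0 i$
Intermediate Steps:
$v = -737$ ($v = -1106 + 369 = -737$)
$q{\left(K,C \right)} = - \frac{23}{7} - K$
$V{\left(N,w \right)} = w^{2} + N w$ ($V{\left(N,w \right)} = w N + w^{2} = N w + w^{2} = w^{2} + N w$)
$\sqrt{V{\left(v,q{\left(25,-5 \right)} \right)} - 4021510} = \sqrt{\left(- \frac{23}{7} - 25\right) \left(-737 - \frac{198}{7}\right) - 4021510} = \sqrt{- \frac{198 \left(-737 - \frac{198}{7}\right)}{7} - 4021510} = \sqrt{\left(- \frac{198}{7}\right) \left(- \frac{5357}{7}\right) - 4021510} = \sqrt{\frac{1060686}{49} - 4021510} = \sqrt{- \frac{195993304}{49}} = \frac{2 i \sqrt{48998326}}{7}$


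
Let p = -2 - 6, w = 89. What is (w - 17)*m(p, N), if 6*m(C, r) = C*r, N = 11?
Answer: -1056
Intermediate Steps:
p = -8
m(C, r) = C*r/6 (m(C, r) = (C*r)/6 = C*r/6)
(w - 17)*m(p, N) = (89 - 17)*((⅙)*(-8)*11) = 72*(-44/3) = -1056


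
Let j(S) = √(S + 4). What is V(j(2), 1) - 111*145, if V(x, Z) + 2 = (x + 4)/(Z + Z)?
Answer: -16095 + √6/2 ≈ -16094.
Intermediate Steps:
j(S) = √(4 + S)
V(x, Z) = -2 + (4 + x)/(2*Z) (V(x, Z) = -2 + (x + 4)/(Z + Z) = -2 + (4 + x)/((2*Z)) = -2 + (4 + x)*(1/(2*Z)) = -2 + (4 + x)/(2*Z))
V(j(2), 1) - 111*145 = (½)*(4 + √(4 + 2) - 4*1)/1 - 111*145 = (½)*1*(4 + √6 - 4) - 16095 = (½)*1*√6 - 16095 = √6/2 - 16095 = -16095 + √6/2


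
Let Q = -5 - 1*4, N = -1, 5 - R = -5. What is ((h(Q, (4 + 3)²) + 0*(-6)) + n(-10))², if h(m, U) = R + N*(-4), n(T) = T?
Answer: 16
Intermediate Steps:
R = 10 (R = 5 - 1*(-5) = 5 + 5 = 10)
Q = -9 (Q = -5 - 4 = -9)
h(m, U) = 14 (h(m, U) = 10 - 1*(-4) = 10 + 4 = 14)
((h(Q, (4 + 3)²) + 0*(-6)) + n(-10))² = ((14 + 0*(-6)) - 10)² = ((14 + 0) - 10)² = (14 - 10)² = 4² = 16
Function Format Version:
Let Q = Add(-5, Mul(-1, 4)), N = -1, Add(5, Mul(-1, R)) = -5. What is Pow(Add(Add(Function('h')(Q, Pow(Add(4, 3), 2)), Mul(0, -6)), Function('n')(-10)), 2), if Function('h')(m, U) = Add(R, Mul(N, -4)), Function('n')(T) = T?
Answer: 16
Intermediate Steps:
R = 10 (R = Add(5, Mul(-1, -5)) = Add(5, 5) = 10)
Q = -9 (Q = Add(-5, -4) = -9)
Function('h')(m, U) = 14 (Function('h')(m, U) = Add(10, Mul(-1, -4)) = Add(10, 4) = 14)
Pow(Add(Add(Function('h')(Q, Pow(Add(4, 3), 2)), Mul(0, -6)), Function('n')(-10)), 2) = Pow(Add(Add(14, Mul(0, -6)), -10), 2) = Pow(Add(Add(14, 0), -10), 2) = Pow(Add(14, -10), 2) = Pow(4, 2) = 16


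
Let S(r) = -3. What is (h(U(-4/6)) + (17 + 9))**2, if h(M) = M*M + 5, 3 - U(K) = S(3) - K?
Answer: 286225/81 ≈ 3533.6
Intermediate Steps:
U(K) = 6 + K (U(K) = 3 - (-3 - K) = 3 + (3 + K) = 6 + K)
h(M) = 5 + M**2 (h(M) = M**2 + 5 = 5 + M**2)
(h(U(-4/6)) + (17 + 9))**2 = ((5 + (6 - 4/6)**2) + (17 + 9))**2 = ((5 + (6 - 4*1/6)**2) + 26)**2 = ((5 + (6 - 2/3)**2) + 26)**2 = ((5 + (16/3)**2) + 26)**2 = ((5 + 256/9) + 26)**2 = (301/9 + 26)**2 = (535/9)**2 = 286225/81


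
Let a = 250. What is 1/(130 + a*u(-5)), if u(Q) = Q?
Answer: -1/1120 ≈ -0.00089286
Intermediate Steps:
1/(130 + a*u(-5)) = 1/(130 + 250*(-5)) = 1/(130 - 1250) = 1/(-1120) = -1/1120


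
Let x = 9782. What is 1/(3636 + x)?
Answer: 1/13418 ≈ 7.4527e-5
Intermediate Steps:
1/(3636 + x) = 1/(3636 + 9782) = 1/13418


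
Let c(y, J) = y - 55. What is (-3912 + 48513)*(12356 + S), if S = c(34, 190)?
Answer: 550153335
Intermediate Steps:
c(y, J) = -55 + y
S = -21 (S = -55 + 34 = -21)
(-3912 + 48513)*(12356 + S) = (-3912 + 48513)*(12356 - 21) = 44601*12335 = 550153335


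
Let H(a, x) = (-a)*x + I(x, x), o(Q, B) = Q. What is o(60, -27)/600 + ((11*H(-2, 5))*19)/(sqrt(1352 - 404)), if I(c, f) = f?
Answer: 1/10 + 1045*sqrt(237)/158 ≈ 101.92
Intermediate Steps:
H(a, x) = x - a*x (H(a, x) = (-a)*x + x = -a*x + x = x - a*x)
o(60, -27)/600 + ((11*H(-2, 5))*19)/(sqrt(1352 - 404)) = 60/600 + ((11*(5*(1 - 1*(-2))))*19)/(sqrt(1352 - 404)) = 60*(1/600) + ((11*(5*(1 + 2)))*19)/(sqrt(948)) = 1/10 + ((11*(5*3))*19)/((2*sqrt(237))) = 1/10 + ((11*15)*19)*(sqrt(237)/474) = 1/10 + (165*19)*(sqrt(237)/474) = 1/10 + 3135*(sqrt(237)/474) = 1/10 + 1045*sqrt(237)/158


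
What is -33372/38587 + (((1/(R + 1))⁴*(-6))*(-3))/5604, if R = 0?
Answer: -31053687/36040258 ≈ -0.86164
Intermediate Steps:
-33372/38587 + (((1/(R + 1))⁴*(-6))*(-3))/5604 = -33372/38587 + (((1/(0 + 1))⁴*(-6))*(-3))/5604 = -33372*1/38587 + (((1/1)⁴*(-6))*(-3))*(1/5604) = -33372/38587 + ((1⁴*(-6))*(-3))*(1/5604) = -33372/38587 + ((1*(-6))*(-3))*(1/5604) = -33372/38587 - 6*(-3)*(1/5604) = -33372/38587 + 18*(1/5604) = -33372/38587 + 3/934 = -31053687/36040258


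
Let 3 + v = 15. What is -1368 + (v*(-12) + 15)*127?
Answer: -17751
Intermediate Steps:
v = 12 (v = -3 + 15 = 12)
-1368 + (v*(-12) + 15)*127 = -1368 + (12*(-12) + 15)*127 = -1368 + (-144 + 15)*127 = -1368 - 129*127 = -1368 - 16383 = -17751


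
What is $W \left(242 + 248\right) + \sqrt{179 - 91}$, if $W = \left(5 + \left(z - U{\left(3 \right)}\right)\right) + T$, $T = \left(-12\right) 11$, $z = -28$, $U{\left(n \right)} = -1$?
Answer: $-75460 + 2 \sqrt{22} \approx -75451.0$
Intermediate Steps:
$T = -132$
$W = -154$ ($W = \left(5 - 27\right) - 132 = -22 - 132 = -154$)
$W \left(242 + 248\right) + \sqrt{179 - 91} = - 154 \left(242 + 248\right) + \sqrt{179 - 91} = \left(-154\right) 490 + \sqrt{88} = -75460 + 2 \sqrt{22}$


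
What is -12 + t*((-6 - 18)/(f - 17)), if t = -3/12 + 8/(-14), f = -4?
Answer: -634/49 ≈ -12.939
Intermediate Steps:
t = -23/28 (t = -3*1/12 + 8*(-1/14) = -¼ - 4/7 = -23/28 ≈ -0.82143)
-12 + t*((-6 - 18)/(f - 17)) = -12 - 23*(-6 - 18)/(28*(-4 - 17)) = -12 - (-138)/(7*(-21)) = -12 - (-138)*(-1)/(7*21) = -12 - 23/28*8/7 = -12 - 46/49 = -634/49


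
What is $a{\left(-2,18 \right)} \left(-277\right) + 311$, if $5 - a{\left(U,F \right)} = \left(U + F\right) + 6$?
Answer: $5020$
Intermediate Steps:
$a{\left(U,F \right)} = -1 - F - U$ ($a{\left(U,F \right)} = 5 - \left(\left(U + F\right) + 6\right) = 5 - \left(\left(F + U\right) + 6\right) = 5 - \left(6 + F + U\right) = -1 - F - U$)
$a{\left(-2,18 \right)} \left(-277\right) + 311 = \left(-1 - 18 - -2\right) \left(-277\right) + 311 = \left(-1 - 18 + 2\right) \left(-277\right) + 311 = \left(-17\right) \left(-277\right) + 311 = 4709 + 311 = 5020$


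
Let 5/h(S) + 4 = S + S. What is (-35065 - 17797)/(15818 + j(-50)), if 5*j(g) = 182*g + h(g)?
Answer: -5497648/1455791 ≈ -3.7764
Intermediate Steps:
h(S) = 5/(-4 + 2*S) (h(S) = 5/(-4 + (S + S)) = 5/(-4 + 2*S))
j(g) = 1/(2*(-2 + g)) + 182*g/5 (j(g) = (182*g + 5/(2*(-2 + g)))/5 = 1/(2*(-2 + g)) + 182*g/5)
(-35065 - 17797)/(15818 + j(-50)) = (-35065 - 17797)/(15818 + (5 + 364*(-50)*(-2 - 50))/(10*(-2 - 50))) = -52862/(15818 + (1/10)*(5 + 364*(-50)*(-52))/(-52)) = -52862/(15818 + (1/10)*(-1/52)*(5 + 946400)) = -52862/(15818 + (1/10)*(-1/52)*946405) = -52862/(15818 - 189281/104) = -52862/1455791/104 = -52862*104/1455791 = -5497648/1455791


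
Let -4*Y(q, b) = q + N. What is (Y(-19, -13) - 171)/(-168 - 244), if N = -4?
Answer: 661/1648 ≈ 0.40109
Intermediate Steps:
Y(q, b) = 1 - q/4 (Y(q, b) = -(q - 4)/4 = -(-4 + q)/4 = 1 - q/4)
(Y(-19, -13) - 171)/(-168 - 244) = ((1 - ¼*(-19)) - 171)/(-168 - 244) = ((1 + 19/4) - 171)/(-412) = (23/4 - 171)*(-1/412) = -661/4*(-1/412) = 661/1648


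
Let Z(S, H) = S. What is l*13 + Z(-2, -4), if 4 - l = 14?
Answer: -132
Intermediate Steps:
l = -10 (l = 4 - 1*14 = 4 - 14 = -10)
l*13 + Z(-2, -4) = -10*13 - 2 = -130 - 2 = -132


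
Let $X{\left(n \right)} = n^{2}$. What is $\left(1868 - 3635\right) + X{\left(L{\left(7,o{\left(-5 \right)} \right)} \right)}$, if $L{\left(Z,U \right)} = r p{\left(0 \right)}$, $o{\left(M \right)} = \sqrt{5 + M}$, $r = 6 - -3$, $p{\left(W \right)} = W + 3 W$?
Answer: $-1767$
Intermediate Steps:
$p{\left(W \right)} = 4 W$
$r = 9$ ($r = 6 + 3 = 9$)
$L{\left(Z,U \right)} = 0$ ($L{\left(Z,U \right)} = 9 \cdot 4 \cdot 0 = 9 \cdot 0 = 0$)
$\left(1868 - 3635\right) + X{\left(L{\left(7,o{\left(-5 \right)} \right)} \right)} = \left(1868 - 3635\right) + 0^{2} = -1767 + 0 = -1767$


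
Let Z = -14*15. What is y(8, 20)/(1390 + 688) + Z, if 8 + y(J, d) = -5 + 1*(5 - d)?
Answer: -218204/1039 ≈ -210.01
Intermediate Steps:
y(J, d) = -8 - d (y(J, d) = -8 + (-5 + 1*(5 - d)) = -8 + (-5 + (5 - d)) = -8 - d)
Z = -210
y(8, 20)/(1390 + 688) + Z = (-8 - 1*20)/(1390 + 688) - 210 = (-8 - 20)/2078 - 210 = -28*1/2078 - 210 = -14/1039 - 210 = -218204/1039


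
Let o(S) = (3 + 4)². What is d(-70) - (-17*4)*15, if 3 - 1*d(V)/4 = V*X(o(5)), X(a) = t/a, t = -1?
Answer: 7184/7 ≈ 1026.3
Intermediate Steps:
o(S) = 49 (o(S) = 7² = 49)
X(a) = -1/a
d(V) = 12 + 4*V/49 (d(V) = 12 - 4*V*(-1/49) = 12 - 4*V*(-1*1/49) = 12 - 4*V*(-1)/49 = 12 - (-4)*V/49 = 12 + 4*V/49)
d(-70) - (-17*4)*15 = (12 + (4/49)*(-70)) - (-17*4)*15 = (12 - 40/7) - (-68)*15 = 44/7 - 1*(-1020) = 44/7 + 1020 = 7184/7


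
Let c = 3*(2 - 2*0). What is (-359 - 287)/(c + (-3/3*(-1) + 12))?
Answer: -34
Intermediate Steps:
c = 6 (c = 3*(2 + 0) = 3*2 = 6)
(-359 - 287)/(c + (-3/3*(-1) + 12)) = (-359 - 287)/(6 + (-3/3*(-1) + 12)) = -646/(6 + (-3*⅓*(-1) + 12)) = -646/(6 + (-1*(-1) + 12)) = -646/(6 + (1 + 12)) = -646/(6 + 13) = -646/19 = -646*1/19 = -34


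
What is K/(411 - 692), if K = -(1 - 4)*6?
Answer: -18/281 ≈ -0.064057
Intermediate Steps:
K = 18 (K = -1*(-3)*6 = 3*6 = 18)
K/(411 - 692) = 18/(411 - 692) = 18/(-281) = -1/281*18 = -18/281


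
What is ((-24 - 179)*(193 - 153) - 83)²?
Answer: 67289209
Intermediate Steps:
((-24 - 179)*(193 - 153) - 83)² = (-203*40 - 83)² = (-8120 - 83)² = (-8203)² = 67289209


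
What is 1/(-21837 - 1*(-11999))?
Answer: -1/9838 ≈ -0.00010165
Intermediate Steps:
1/(-21837 - 1*(-11999)) = 1/(-21837 + 11999) = 1/(-9838) = -1/9838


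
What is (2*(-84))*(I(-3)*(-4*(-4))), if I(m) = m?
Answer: 8064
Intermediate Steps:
(2*(-84))*(I(-3)*(-4*(-4))) = (2*(-84))*(-(-12)*(-4)) = -(-504)*16 = -168*(-48) = 8064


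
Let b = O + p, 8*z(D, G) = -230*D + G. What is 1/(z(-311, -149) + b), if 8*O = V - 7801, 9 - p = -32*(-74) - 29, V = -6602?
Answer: 4/19169 ≈ 0.00020867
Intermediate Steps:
p = -2330 (p = 9 - (-32*(-74) - 29) = 9 - (2368 - 29) = 9 - 1*2339 = 9 - 2339 = -2330)
O = -14403/8 (O = (-6602 - 7801)/8 = (⅛)*(-14403) = -14403/8 ≈ -1800.4)
z(D, G) = -115*D/4 + G/8 (z(D, G) = (-230*D + G)/8 = (G - 230*D)/8 = -115*D/4 + G/8)
b = -33043/8 (b = -14403/8 - 2330 = -33043/8 ≈ -4130.4)
1/(z(-311, -149) + b) = 1/((-115/4*(-311) + (⅛)*(-149)) - 33043/8) = 1/((35765/4 - 149/8) - 33043/8) = 1/(71381/8 - 33043/8) = 1/(19169/4) = 4/19169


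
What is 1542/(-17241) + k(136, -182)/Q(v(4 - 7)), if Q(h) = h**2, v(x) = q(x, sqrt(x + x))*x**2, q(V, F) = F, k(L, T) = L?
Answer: -515698/1396521 ≈ -0.36927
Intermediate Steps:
v(x) = sqrt(2)*x**(5/2) (v(x) = sqrt(x + x)*x**2 = sqrt(2*x)*x**2 = (sqrt(2)*sqrt(x))*x**2 = sqrt(2)*x**(5/2))
1542/(-17241) + k(136, -182)/Q(v(4 - 7)) = 1542/(-17241) + 136/((sqrt(2)*(4 - 7)**(5/2))**2) = 1542*(-1/17241) + 136/((sqrt(2)*(-3)**(5/2))**2) = -514/5747 + 136/((sqrt(2)*(9*I*sqrt(3)))**2) = -514/5747 + 136/((9*I*sqrt(6))**2) = -514/5747 + 136/(-486) = -514/5747 + 136*(-1/486) = -514/5747 - 68/243 = -515698/1396521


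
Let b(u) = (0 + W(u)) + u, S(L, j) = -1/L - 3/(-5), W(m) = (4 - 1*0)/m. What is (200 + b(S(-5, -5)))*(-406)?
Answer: -417774/5 ≈ -83555.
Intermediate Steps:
W(m) = 4/m (W(m) = (4 + 0)/m = 4/m)
S(L, j) = ⅗ - 1/L (S(L, j) = -1/L - 3*(-⅕) = -1/L + ⅗ = ⅗ - 1/L)
b(u) = u + 4/u (b(u) = (0 + 4/u) + u = 4/u + u = u + 4/u)
(200 + b(S(-5, -5)))*(-406) = (200 + ((⅗ - 1/(-5)) + 4/(⅗ - 1/(-5))))*(-406) = (200 + ((⅗ - 1*(-⅕)) + 4/(⅗ - 1*(-⅕))))*(-406) = (200 + ((⅗ + ⅕) + 4/(⅗ + ⅕)))*(-406) = (200 + (⅘ + 4/(⅘)))*(-406) = (200 + (⅘ + 4*(5/4)))*(-406) = (200 + (⅘ + 5))*(-406) = (200 + 29/5)*(-406) = (1029/5)*(-406) = -417774/5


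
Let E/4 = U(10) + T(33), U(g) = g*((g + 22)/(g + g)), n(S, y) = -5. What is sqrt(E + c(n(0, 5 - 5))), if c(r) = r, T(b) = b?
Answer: sqrt(191) ≈ 13.820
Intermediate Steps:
U(g) = 11 + g/2 (U(g) = g*((22 + g)/((2*g))) = g*((22 + g)*(1/(2*g))) = g*((22 + g)/(2*g)) = 11 + g/2)
E = 196 (E = 4*((11 + (1/2)*10) + 33) = 4*((11 + 5) + 33) = 4*(16 + 33) = 4*49 = 196)
sqrt(E + c(n(0, 5 - 5))) = sqrt(196 - 5) = sqrt(191)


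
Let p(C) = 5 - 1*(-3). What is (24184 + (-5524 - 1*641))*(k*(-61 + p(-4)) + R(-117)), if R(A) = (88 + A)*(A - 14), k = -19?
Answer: 86599314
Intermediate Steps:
R(A) = (-14 + A)*(88 + A) (R(A) = (88 + A)*(-14 + A) = (-14 + A)*(88 + A))
p(C) = 8 (p(C) = 5 + 3 = 8)
(24184 + (-5524 - 1*641))*(k*(-61 + p(-4)) + R(-117)) = (24184 + (-5524 - 1*641))*(-19*(-61 + 8) + (-1232 + (-117)² + 74*(-117))) = (24184 + (-5524 - 641))*(-19*(-53) + (-1232 + 13689 - 8658)) = (24184 - 6165)*(1007 + 3799) = 18019*4806 = 86599314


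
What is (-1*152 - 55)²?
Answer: 42849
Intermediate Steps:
(-1*152 - 55)² = (-152 - 55)² = (-207)² = 42849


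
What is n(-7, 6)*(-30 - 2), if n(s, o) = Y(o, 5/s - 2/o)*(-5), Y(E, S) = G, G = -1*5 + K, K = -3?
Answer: -1280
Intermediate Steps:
G = -8 (G = -1*5 - 3 = -5 - 3 = -8)
Y(E, S) = -8
n(s, o) = 40 (n(s, o) = -8*(-5) = 40)
n(-7, 6)*(-30 - 2) = 40*(-30 - 2) = 40*(-32) = -1280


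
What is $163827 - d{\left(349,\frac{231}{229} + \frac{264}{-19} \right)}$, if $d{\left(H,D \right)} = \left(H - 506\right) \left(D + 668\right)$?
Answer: $\frac{1160324234}{4351} \approx 2.6668 \cdot 10^{5}$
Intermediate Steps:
$d{\left(H,D \right)} = \left(-506 + H\right) \left(668 + D\right)$
$163827 - d{\left(349,\frac{231}{229} + \frac{264}{-19} \right)} = 163827 - \left(-338008 - 506 \left(\frac{231}{229} + \frac{264}{-19}\right) + 668 \cdot 349 + \left(\frac{231}{229} + \frac{264}{-19}\right) 349\right) = 163827 - \left(-338008 - 506 \left(231 \cdot \frac{1}{229} + 264 \left(- \frac{1}{19}\right)\right) + 233132 + \left(231 \cdot \frac{1}{229} + 264 \left(- \frac{1}{19}\right)\right) 349\right) = 163827 - \left(-338008 - 506 \left(\frac{231}{229} - \frac{264}{19}\right) + 233132 + \left(\frac{231}{229} - \frac{264}{19}\right) 349\right) = 163827 - \left(-338008 - - \frac{28369902}{4351} + 233132 - \frac{19567383}{4351}\right) = 163827 - \left(-338008 + \frac{28369902}{4351} + 233132 - \frac{19567383}{4351}\right) = 163827 - - \frac{447512957}{4351} = 163827 + \frac{447512957}{4351} = \frac{1160324234}{4351}$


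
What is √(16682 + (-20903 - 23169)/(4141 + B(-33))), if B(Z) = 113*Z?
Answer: 6*√4884569/103 ≈ 128.74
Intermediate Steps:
√(16682 + (-20903 - 23169)/(4141 + B(-33))) = √(16682 + (-20903 - 23169)/(4141 + 113*(-33))) = √(16682 - 44072/(4141 - 3729)) = √(16682 - 44072/412) = √(16682 - 44072*1/412) = √(16682 - 11018/103) = √(1707228/103) = 6*√4884569/103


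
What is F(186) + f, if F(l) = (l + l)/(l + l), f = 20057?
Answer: 20058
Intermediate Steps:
F(l) = 1 (F(l) = (2*l)/((2*l)) = (2*l)*(1/(2*l)) = 1)
F(186) + f = 1 + 20057 = 20058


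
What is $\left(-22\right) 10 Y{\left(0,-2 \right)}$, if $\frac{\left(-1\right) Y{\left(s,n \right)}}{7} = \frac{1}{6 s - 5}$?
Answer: $-308$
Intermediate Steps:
$Y{\left(s,n \right)} = - \frac{7}{-5 + 6 s}$ ($Y{\left(s,n \right)} = - \frac{7}{6 s - 5} = - \frac{7}{-5 + 6 s}$)
$\left(-22\right) 10 Y{\left(0,-2 \right)} = \left(-22\right) 10 \left(- \frac{7}{-5 + 6 \cdot 0}\right) = - 220 \left(- \frac{7}{-5 + 0}\right) = - 220 \left(- \frac{7}{-5}\right) = - 220 \left(\left(-7\right) \left(- \frac{1}{5}\right)\right) = \left(-220\right) \frac{7}{5} = -308$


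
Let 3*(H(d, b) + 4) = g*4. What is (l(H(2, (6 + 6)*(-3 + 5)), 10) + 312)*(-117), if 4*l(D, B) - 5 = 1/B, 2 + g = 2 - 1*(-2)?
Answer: -1466127/40 ≈ -36653.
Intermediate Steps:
g = 2 (g = -2 + (2 - 1*(-2)) = -2 + (2 + 2) = -2 + 4 = 2)
H(d, b) = -4/3 (H(d, b) = -4 + (2*4)/3 = -4 + (⅓)*8 = -4 + 8/3 = -4/3)
l(D, B) = 5/4 + 1/(4*B)
(l(H(2, (6 + 6)*(-3 + 5)), 10) + 312)*(-117) = ((¼)*(1 + 5*10)/10 + 312)*(-117) = ((¼)*(⅒)*(1 + 50) + 312)*(-117) = ((¼)*(⅒)*51 + 312)*(-117) = (51/40 + 312)*(-117) = (12531/40)*(-117) = -1466127/40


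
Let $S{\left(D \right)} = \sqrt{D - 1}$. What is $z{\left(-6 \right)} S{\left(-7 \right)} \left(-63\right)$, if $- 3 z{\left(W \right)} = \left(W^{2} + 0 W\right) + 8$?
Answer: $1848 i \sqrt{2} \approx 2613.5 i$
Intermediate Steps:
$z{\left(W \right)} = - \frac{8}{3} - \frac{W^{2}}{3}$ ($z{\left(W \right)} = - \frac{\left(W^{2} + 0 W\right) + 8}{3} = - \frac{\left(W^{2} + 0\right) + 8}{3} = - \frac{W^{2} + 8}{3} = - \frac{8 + W^{2}}{3} = - \frac{8}{3} - \frac{W^{2}}{3}$)
$S{\left(D \right)} = \sqrt{-1 + D}$
$z{\left(-6 \right)} S{\left(-7 \right)} \left(-63\right) = \left(- \frac{8}{3} - \frac{\left(-6\right)^{2}}{3}\right) \sqrt{-1 - 7} \left(-63\right) = \left(- \frac{8}{3} - 12\right) \sqrt{-8} \left(-63\right) = \left(- \frac{8}{3} - 12\right) 2 i \sqrt{2} \left(-63\right) = - \frac{44 \cdot 2 i \sqrt{2}}{3} \left(-63\right) = - \frac{88 i \sqrt{2}}{3} \left(-63\right) = 1848 i \sqrt{2}$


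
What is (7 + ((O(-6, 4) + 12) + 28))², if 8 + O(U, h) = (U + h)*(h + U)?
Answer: 1849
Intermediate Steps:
O(U, h) = -8 + (U + h)² (O(U, h) = -8 + (U + h)*(h + U) = -8 + (U + h)*(U + h) = -8 + (U + h)²)
(7 + ((O(-6, 4) + 12) + 28))² = (7 + (((-8 + (-6 + 4)²) + 12) + 28))² = (7 + (((-8 + (-2)²) + 12) + 28))² = (7 + (((-8 + 4) + 12) + 28))² = (7 + ((-4 + 12) + 28))² = (7 + (8 + 28))² = (7 + 36)² = 43² = 1849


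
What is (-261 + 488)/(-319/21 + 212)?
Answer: 4767/4133 ≈ 1.1534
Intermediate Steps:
(-261 + 488)/(-319/21 + 212) = 227/(-319*1/21 + 212) = 227/(-319/21 + 212) = 227/(4133/21) = 227*(21/4133) = 4767/4133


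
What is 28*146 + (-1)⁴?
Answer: 4089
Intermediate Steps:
28*146 + (-1)⁴ = 4088 + 1 = 4089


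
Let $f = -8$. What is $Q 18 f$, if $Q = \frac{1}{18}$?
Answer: $-8$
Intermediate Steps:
$Q = \frac{1}{18} \approx 0.055556$
$Q 18 f = \frac{1}{18} \cdot 18 \left(-8\right) = 1 \left(-8\right) = -8$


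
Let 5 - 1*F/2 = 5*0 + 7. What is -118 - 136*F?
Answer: 426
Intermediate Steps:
F = -4 (F = 10 - 2*(5*0 + 7) = 10 - 2*(0 + 7) = 10 - 2*7 = 10 - 14 = -4)
-118 - 136*F = -118 - 136*(-4) = -118 + 544 = 426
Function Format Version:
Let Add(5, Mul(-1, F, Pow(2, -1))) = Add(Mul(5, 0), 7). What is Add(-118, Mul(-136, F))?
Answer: 426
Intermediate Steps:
F = -4 (F = Add(10, Mul(-2, Add(Mul(5, 0), 7))) = Add(10, Mul(-2, Add(0, 7))) = Add(10, Mul(-2, 7)) = Add(10, -14) = -4)
Add(-118, Mul(-136, F)) = Add(-118, Mul(-136, -4)) = Add(-118, 544) = 426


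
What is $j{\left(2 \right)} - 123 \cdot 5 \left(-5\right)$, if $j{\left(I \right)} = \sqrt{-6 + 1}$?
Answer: $3075 + i \sqrt{5} \approx 3075.0 + 2.2361 i$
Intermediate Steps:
$j{\left(I \right)} = i \sqrt{5}$ ($j{\left(I \right)} = \sqrt{-5} = i \sqrt{5}$)
$j{\left(2 \right)} - 123 \cdot 5 \left(-5\right) = i \sqrt{5} - 123 \cdot 5 \left(-5\right) = i \sqrt{5} - -3075 = i \sqrt{5} + 3075 = 3075 + i \sqrt{5}$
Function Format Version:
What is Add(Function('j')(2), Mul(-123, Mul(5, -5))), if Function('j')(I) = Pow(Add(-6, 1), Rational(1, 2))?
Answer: Add(3075, Mul(I, Pow(5, Rational(1, 2)))) ≈ Add(3075.0, Mul(2.2361, I))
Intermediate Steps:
Function('j')(I) = Mul(I, Pow(5, Rational(1, 2))) (Function('j')(I) = Pow(-5, Rational(1, 2)) = Mul(I, Pow(5, Rational(1, 2))))
Add(Function('j')(2), Mul(-123, Mul(5, -5))) = Add(Mul(I, Pow(5, Rational(1, 2))), Mul(-123, Mul(5, -5))) = Add(Mul(I, Pow(5, Rational(1, 2))), Mul(-123, -25)) = Add(Mul(I, Pow(5, Rational(1, 2))), 3075) = Add(3075, Mul(I, Pow(5, Rational(1, 2))))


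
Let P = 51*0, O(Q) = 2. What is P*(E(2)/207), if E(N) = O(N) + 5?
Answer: 0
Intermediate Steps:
E(N) = 7 (E(N) = 2 + 5 = 7)
P = 0
P*(E(2)/207) = 0*(7/207) = 0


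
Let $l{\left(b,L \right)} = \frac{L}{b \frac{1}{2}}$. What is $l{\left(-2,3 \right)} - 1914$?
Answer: $-1917$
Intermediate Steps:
$l{\left(b,L \right)} = \frac{2 L}{b}$ ($l{\left(b,L \right)} = \frac{L}{b \frac{1}{2}} = \frac{L}{\frac{1}{2} b} = L \frac{2}{b} = \frac{2 L}{b}$)
$l{\left(-2,3 \right)} - 1914 = 2 \cdot 3 \frac{1}{-2} - 1914 = 2 \cdot 3 \left(- \frac{1}{2}\right) - 1914 = -3 - 1914 = -1917$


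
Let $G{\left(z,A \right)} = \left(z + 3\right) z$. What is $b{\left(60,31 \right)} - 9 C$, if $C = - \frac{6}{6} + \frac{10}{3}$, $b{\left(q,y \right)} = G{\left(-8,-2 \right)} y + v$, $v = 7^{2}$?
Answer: $1268$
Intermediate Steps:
$G{\left(z,A \right)} = z \left(3 + z\right)$ ($G{\left(z,A \right)} = \left(3 + z\right) z = z \left(3 + z\right)$)
$v = 49$
$b{\left(q,y \right)} = 49 + 40 y$ ($b{\left(q,y \right)} = - 8 \left(3 - 8\right) y + 49 = \left(-8\right) \left(-5\right) y + 49 = 40 y + 49 = 49 + 40 y$)
$C = \frac{7}{3}$ ($C = \left(-6\right) \frac{1}{6} + 10 \cdot \frac{1}{3} = -1 + \frac{10}{3} = \frac{7}{3} \approx 2.3333$)
$b{\left(60,31 \right)} - 9 C = \left(49 + 40 \cdot 31\right) - 9 \cdot \frac{7}{3} = \left(49 + 1240\right) - 21 = 1289 - 21 = 1268$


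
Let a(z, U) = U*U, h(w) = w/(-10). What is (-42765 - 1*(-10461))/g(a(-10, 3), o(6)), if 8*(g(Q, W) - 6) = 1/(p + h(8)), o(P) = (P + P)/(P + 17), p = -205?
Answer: -265926528/49387 ≈ -5384.5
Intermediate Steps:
h(w) = -w/10 (h(w) = w*(-⅒) = -w/10)
o(P) = 2*P/(17 + P) (o(P) = (2*P)/(17 + P) = 2*P/(17 + P))
a(z, U) = U²
g(Q, W) = 49387/8232 (g(Q, W) = 6 + 1/(8*(-205 - ⅒*8)) = 6 + 1/(8*(-205 - ⅘)) = 6 + 1/(8*(-1029/5)) = 6 + (⅛)*(-5/1029) = 6 - 5/8232 = 49387/8232)
(-42765 - 1*(-10461))/g(a(-10, 3), o(6)) = (-42765 - 1*(-10461))/(49387/8232) = (-42765 + 10461)*(8232/49387) = -32304*8232/49387 = -265926528/49387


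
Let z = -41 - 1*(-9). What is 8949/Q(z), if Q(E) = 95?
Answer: 471/5 ≈ 94.200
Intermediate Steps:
z = -32 (z = -41 + 9 = -32)
8949/Q(z) = 8949/95 = 8949*(1/95) = 471/5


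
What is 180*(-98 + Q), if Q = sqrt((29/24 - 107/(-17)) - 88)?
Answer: -17640 + 15*I*sqrt(3349986)/17 ≈ -17640.0 + 1615.0*I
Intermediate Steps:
Q = I*sqrt(3349986)/204 (Q = sqrt((29*(1/24) - 107*(-1/17)) - 88) = sqrt((29/24 + 107/17) - 88) = sqrt(3061/408 - 88) = sqrt(-32843/408) = I*sqrt(3349986)/204 ≈ 8.972*I)
180*(-98 + Q) = 180*(-98 + I*sqrt(3349986)/204) = -17640 + 15*I*sqrt(3349986)/17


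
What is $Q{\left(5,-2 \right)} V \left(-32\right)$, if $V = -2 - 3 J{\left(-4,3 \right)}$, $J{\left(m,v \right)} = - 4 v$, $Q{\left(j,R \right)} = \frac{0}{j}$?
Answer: $0$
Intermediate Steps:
$Q{\left(j,R \right)} = 0$
$V = 34$ ($V = -2 - 3 \left(\left(-4\right) 3\right) = -2 - -36 = -2 + 36 = 34$)
$Q{\left(5,-2 \right)} V \left(-32\right) = 0 \cdot 34 \left(-32\right) = 0 \left(-32\right) = 0$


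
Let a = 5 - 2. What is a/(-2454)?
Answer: -1/818 ≈ -0.0012225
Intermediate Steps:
a = 3
a/(-2454) = 3/(-2454) = -1/2454*3 = -1/818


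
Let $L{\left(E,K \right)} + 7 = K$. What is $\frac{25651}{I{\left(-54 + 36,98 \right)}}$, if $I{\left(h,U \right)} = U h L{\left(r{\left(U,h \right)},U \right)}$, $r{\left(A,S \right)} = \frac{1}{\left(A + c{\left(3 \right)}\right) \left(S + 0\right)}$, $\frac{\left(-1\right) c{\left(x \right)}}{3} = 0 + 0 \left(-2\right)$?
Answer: $- \frac{25651}{160524} \approx -0.1598$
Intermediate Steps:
$c{\left(x \right)} = 0$ ($c{\left(x \right)} = - 3 \left(0 + 0 \left(-2\right)\right) = - 3 \left(0 + 0\right) = \left(-3\right) 0 = 0$)
$r{\left(A,S \right)} = \frac{1}{A S}$ ($r{\left(A,S \right)} = \frac{1}{\left(A + 0\right) \left(S + 0\right)} = \frac{1}{A S}$)
$L{\left(E,K \right)} = -7 + K$
$I{\left(h,U \right)} = U h \left(-7 + U\right)$
$\frac{25651}{I{\left(-54 + 36,98 \right)}} = \frac{25651}{98 \left(-54 + 36\right) \left(-7 + 98\right)} = \frac{25651}{98 \left(-18\right) 91} = \frac{25651}{-160524} = 25651 \left(- \frac{1}{160524}\right) = - \frac{25651}{160524}$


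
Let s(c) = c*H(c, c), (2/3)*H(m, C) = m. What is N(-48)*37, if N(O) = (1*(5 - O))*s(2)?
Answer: 11766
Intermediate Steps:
H(m, C) = 3*m/2
s(c) = 3*c**2/2 (s(c) = c*(3*c/2) = 3*c**2/2)
N(O) = 30 - 6*O (N(O) = (1*(5 - O))*((3/2)*2**2) = (5 - O)*((3/2)*4) = (5 - O)*6 = 30 - 6*O)
N(-48)*37 = (30 - 6*(-48))*37 = (30 + 288)*37 = 318*37 = 11766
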